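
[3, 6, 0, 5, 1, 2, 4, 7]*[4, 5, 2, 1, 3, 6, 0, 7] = [1, 0, 4, 6, 5, 2, 3, 7]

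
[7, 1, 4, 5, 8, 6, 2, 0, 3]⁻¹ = [7, 1, 6, 8, 2, 3, 5, 0, 4]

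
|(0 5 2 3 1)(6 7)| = 10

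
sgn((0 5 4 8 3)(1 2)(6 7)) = 1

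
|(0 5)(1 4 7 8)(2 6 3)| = 12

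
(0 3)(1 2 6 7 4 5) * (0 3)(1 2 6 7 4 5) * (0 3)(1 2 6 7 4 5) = (0 3)(1 7)(2 4)(5 6)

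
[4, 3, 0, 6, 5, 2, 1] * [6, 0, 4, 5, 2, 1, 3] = [2, 5, 6, 3, 1, 4, 0]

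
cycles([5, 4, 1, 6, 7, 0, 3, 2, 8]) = (0 5)(1 4 7 2)(3 6)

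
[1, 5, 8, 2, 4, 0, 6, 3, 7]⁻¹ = [5, 0, 3, 7, 4, 1, 6, 8, 2]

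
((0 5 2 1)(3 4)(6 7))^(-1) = (0 1 2 5)(3 4)(6 7)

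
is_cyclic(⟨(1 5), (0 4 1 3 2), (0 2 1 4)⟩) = no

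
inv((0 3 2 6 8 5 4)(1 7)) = (0 4 5 8 6 2 3)(1 7)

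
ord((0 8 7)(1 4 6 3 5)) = 15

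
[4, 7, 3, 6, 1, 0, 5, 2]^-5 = [7, 3, 5, 0, 2, 1, 4, 6]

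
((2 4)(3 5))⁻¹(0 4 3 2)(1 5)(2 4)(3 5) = (0 2 5 4)(1 3)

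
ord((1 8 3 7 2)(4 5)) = 10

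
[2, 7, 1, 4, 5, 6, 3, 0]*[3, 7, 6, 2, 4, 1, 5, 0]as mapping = [0→6, 1→0, 2→7, 3→4, 4→1, 5→5, 6→2, 7→3]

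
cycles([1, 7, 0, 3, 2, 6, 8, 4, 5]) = (0 1 7 4 2)(5 6 8)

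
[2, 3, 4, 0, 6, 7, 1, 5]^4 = [1, 4, 3, 6, 0, 5, 2, 7]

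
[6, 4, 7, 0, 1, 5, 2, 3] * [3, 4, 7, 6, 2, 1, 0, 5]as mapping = [0→0, 1→2, 2→5, 3→3, 4→4, 5→1, 6→7, 7→6]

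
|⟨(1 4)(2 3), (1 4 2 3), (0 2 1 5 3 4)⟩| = 720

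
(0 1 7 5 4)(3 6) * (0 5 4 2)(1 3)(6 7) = (0 3 7 4 5 2)(1 6)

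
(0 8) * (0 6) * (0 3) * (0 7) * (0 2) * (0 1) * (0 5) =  (0 8 6 3 7 2 1 5)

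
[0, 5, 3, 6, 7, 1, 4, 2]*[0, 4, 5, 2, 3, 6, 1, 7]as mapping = [0→0, 1→6, 2→2, 3→1, 4→7, 5→4, 6→3, 7→5]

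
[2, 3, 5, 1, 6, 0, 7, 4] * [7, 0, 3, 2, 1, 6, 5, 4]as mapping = [0→3, 1→2, 2→6, 3→0, 4→5, 5→7, 6→4, 7→1]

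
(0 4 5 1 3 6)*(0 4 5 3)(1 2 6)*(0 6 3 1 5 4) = (0 4 1 6)(2 3 5)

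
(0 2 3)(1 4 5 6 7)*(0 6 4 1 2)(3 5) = (2 5 4 3 6 7)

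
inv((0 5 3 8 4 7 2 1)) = (0 1 2 7 4 8 3 5)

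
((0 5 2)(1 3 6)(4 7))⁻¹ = (0 2 5)(1 6 3)(4 7)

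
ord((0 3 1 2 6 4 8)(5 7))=14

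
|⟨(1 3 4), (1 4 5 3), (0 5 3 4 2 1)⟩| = 720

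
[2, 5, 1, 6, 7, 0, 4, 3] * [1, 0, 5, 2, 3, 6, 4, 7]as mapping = [0→5, 1→6, 2→0, 3→4, 4→7, 5→1, 6→3, 7→2]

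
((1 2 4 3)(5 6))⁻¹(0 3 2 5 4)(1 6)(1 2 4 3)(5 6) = (0 1 4 6 3)(2 5)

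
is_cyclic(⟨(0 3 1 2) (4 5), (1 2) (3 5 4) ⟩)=no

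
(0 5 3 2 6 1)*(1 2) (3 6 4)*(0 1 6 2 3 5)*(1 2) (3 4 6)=(1 2 6 4 5) 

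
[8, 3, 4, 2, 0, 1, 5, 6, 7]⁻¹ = [4, 5, 3, 1, 2, 6, 7, 8, 0]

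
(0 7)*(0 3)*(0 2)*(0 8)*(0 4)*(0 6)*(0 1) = (0 7 3 2 8 4 6 1) 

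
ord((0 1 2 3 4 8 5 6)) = 8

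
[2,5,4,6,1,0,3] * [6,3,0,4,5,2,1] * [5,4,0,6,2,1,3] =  [5,0,1,4,6,3,2]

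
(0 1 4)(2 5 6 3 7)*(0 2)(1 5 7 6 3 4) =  (0 5 3 6 4 2 7)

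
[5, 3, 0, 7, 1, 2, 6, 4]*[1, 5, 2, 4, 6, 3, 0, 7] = [3, 4, 1, 7, 5, 2, 0, 6]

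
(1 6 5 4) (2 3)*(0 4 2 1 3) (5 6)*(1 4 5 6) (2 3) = (0 5 3 4 2) (1 6) 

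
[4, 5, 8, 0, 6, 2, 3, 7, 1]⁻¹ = [3, 8, 5, 6, 0, 1, 4, 7, 2]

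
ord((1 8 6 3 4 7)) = 6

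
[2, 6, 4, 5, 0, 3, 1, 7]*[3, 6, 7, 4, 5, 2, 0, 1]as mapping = [0→7, 1→0, 2→5, 3→2, 4→3, 5→4, 6→6, 7→1]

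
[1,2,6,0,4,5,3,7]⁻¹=[3,0,1,6,4,5,2,7]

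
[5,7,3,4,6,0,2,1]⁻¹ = [5,7,6,2,3,0,4,1]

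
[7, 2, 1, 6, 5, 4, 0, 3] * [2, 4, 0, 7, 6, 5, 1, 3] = [3, 0, 4, 1, 5, 6, 2, 7]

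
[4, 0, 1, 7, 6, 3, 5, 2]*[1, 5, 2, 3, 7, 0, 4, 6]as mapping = [0→7, 1→1, 2→5, 3→6, 4→4, 5→3, 6→0, 7→2]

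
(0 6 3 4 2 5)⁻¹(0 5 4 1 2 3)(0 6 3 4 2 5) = (0 2 1 5 4 6)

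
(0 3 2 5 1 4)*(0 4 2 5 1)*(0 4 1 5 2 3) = (1 3 2 5 4)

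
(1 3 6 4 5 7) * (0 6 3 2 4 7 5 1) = (0 6 7)(1 2 4)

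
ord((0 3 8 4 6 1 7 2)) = 8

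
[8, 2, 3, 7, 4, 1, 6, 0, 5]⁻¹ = [7, 5, 1, 2, 4, 8, 6, 3, 0]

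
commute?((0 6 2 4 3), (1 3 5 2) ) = no:(0 6 2 4 3)*(1 3 5 2) = (0 6 1 3) (2 4 5), (1 3 5 2)*(0 6 2 4 3) = (0 6 2 1) (3 5 4) 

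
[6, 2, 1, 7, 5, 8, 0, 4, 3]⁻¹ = [6, 2, 1, 8, 7, 4, 0, 3, 5]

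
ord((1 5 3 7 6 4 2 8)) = 8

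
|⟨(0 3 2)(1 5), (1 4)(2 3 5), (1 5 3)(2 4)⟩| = 720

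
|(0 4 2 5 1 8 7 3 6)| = 9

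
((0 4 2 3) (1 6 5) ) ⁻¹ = (0 3 2 4) (1 5 6) 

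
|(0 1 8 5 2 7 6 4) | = 8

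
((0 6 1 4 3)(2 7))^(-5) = (2 7)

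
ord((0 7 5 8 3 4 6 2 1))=9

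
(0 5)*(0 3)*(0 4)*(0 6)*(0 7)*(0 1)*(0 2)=(0 5 3 4 6 7 1 2)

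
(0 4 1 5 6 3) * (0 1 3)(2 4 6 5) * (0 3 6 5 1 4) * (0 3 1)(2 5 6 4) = (0 6 1 5)(2 3)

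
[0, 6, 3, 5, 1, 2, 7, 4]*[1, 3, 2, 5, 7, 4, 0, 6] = [1, 0, 5, 4, 3, 2, 6, 7]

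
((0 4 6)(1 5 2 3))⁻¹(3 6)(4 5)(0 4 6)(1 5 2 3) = (0 1)(2 6)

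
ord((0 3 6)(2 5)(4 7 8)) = 6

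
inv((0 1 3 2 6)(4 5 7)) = (0 6 2 3 1)(4 7 5)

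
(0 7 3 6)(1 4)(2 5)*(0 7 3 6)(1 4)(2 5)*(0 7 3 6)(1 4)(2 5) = (0 6 3 7)(1 4)(2 5)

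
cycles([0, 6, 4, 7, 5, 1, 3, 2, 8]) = (1 6 3 7 2 4 5)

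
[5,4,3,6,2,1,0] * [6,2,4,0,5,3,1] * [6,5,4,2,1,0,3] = [2,0,6,5,1,4,3]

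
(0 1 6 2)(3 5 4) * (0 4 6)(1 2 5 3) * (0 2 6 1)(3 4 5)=(0 6 3 4)(1 2 5)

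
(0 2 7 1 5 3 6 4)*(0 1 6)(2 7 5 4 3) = (0 7 6 3)(1 4)(2 5)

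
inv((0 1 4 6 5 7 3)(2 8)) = (0 3 7 5 6 4 1)(2 8)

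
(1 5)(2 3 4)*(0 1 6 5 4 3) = (0 1 4 2)(5 6)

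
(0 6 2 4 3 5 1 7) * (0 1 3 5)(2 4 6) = (0 2 6 4 5 3)(1 7)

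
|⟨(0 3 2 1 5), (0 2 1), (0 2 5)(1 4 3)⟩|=360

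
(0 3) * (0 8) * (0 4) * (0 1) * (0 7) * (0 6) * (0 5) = (0 3 8 4 1 7 6 5)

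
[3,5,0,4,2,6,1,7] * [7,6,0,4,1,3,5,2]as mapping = [0→4,1→3,2→7,3→1,4→0,5→5,6→6,7→2]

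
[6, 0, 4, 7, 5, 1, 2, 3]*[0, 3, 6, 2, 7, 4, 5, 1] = [5, 0, 7, 1, 4, 3, 6, 2]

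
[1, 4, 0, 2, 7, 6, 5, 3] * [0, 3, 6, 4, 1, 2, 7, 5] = [3, 1, 0, 6, 5, 7, 2, 4]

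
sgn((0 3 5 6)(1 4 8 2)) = 1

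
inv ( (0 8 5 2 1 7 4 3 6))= (0 6 3 4 7 1 2 5 8)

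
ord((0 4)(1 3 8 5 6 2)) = 6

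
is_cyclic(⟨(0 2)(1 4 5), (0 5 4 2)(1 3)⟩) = no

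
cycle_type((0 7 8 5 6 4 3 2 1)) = 9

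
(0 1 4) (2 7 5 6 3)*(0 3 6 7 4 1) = (2 4 3) (5 7) 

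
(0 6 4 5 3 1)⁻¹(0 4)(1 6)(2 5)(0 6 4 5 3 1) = (0 4)(2 3)(5 6)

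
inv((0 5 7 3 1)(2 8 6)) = (0 1 3 7 5)(2 6 8)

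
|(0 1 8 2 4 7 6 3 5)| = 9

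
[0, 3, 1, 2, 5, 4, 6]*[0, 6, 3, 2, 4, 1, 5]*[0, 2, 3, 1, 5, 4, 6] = [0, 3, 6, 1, 2, 5, 4] 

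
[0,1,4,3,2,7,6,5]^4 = [0,1,2,3,4,5,6,7]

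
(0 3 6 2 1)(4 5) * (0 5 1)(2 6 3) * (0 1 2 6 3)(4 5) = (0 6 3)(1 4 2)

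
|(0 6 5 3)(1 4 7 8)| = 4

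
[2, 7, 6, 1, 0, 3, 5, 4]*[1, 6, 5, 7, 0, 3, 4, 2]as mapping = [0→5, 1→2, 2→4, 3→6, 4→1, 5→7, 6→3, 7→0]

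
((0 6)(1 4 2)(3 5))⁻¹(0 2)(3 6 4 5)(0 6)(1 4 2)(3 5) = (0 2 3 5)(1 6)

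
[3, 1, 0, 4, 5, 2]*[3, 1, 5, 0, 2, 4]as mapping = [0→0, 1→1, 2→3, 3→2, 4→4, 5→5]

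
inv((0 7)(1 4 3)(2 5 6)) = (0 7)(1 3 4)(2 6 5)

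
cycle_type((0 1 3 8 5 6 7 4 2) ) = 9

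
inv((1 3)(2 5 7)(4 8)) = (1 3)(2 7 5)(4 8)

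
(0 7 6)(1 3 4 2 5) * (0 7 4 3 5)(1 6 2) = (0 4 1 5 6 7 2)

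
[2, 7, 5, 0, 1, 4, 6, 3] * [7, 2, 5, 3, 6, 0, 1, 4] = [5, 4, 0, 7, 2, 6, 1, 3]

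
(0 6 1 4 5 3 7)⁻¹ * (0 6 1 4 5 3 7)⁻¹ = (0 3 4 6 7 5 1)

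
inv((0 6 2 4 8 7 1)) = (0 1 7 8 4 2 6)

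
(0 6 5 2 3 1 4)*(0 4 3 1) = (0 6 5 2 1 3)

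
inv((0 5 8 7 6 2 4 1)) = (0 1 4 2 6 7 8 5)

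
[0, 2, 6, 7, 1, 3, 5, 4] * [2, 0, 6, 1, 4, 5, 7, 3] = [2, 6, 7, 3, 0, 1, 5, 4]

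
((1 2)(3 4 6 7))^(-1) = (1 2)(3 7 6 4)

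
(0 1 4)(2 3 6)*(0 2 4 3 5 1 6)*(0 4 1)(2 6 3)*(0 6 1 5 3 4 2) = (0 4 1)(2 3)(5 6)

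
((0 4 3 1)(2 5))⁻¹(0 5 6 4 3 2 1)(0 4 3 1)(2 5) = (0 4 2 6 3 1 5)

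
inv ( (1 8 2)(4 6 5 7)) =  (1 2 8)(4 7 5 6)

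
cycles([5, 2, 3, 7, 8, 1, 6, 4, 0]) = (0 5 1 2 3 7 4 8)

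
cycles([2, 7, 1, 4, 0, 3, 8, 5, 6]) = (0 2 1 7 5 3 4)(6 8)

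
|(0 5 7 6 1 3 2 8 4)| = 9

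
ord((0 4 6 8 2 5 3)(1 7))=14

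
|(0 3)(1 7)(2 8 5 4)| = 4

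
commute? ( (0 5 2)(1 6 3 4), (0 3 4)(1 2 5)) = no: (0 5 2)(1 6 3 4) * (0 3 4)(1 2 5) = (0 1 6 4 2 3), (0 3 4)(1 2 5) * (0 5 2)(1 6 3 4) = (0 4 5 6 3 1)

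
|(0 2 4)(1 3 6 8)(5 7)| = 12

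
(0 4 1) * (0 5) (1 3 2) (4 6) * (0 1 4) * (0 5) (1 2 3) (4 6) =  (0 4 1) (2 6 5) 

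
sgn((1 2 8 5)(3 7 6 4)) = 1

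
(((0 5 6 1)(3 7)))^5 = (0 5 6 1)(3 7)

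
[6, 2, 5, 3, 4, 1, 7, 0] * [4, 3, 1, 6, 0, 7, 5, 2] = [5, 1, 7, 6, 0, 3, 2, 4]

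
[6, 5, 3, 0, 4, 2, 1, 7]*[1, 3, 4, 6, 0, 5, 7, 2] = [7, 5, 6, 1, 0, 4, 3, 2]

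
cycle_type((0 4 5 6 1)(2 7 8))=3.5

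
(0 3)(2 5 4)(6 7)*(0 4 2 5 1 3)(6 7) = (1 3 4 5 2)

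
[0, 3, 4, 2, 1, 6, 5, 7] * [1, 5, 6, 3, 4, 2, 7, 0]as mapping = [0→1, 1→3, 2→4, 3→6, 4→5, 5→7, 6→2, 7→0]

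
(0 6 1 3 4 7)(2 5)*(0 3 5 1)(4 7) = (0 6)(1 5 2)(3 7)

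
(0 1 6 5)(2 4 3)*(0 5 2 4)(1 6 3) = (0 6 2)(1 3 4)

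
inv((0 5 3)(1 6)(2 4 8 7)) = (0 3 5)(1 6)(2 7 8 4)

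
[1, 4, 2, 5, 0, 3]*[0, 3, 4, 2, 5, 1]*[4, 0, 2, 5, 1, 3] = [5, 3, 1, 0, 4, 2]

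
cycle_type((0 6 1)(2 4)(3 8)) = 2^2.3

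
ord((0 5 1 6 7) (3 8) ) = 10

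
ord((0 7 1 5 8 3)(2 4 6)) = 6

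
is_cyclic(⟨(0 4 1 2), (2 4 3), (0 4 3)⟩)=no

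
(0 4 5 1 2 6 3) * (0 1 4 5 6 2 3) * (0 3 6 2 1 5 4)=(0 4 2 1 6 3 5)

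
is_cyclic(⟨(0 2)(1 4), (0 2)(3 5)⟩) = no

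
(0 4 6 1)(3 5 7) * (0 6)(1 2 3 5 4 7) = (0 7 5 1 6 2 3 4)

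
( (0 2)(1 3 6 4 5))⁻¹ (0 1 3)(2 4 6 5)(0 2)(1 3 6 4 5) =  (0 5 4 1)(2 3 6)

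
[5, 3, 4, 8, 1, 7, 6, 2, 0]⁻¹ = [8, 4, 7, 1, 2, 0, 6, 5, 3]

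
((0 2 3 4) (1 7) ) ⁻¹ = (0 4 3 2) (1 7) 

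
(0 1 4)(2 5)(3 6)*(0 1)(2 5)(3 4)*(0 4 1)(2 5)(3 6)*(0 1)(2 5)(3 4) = (0 3 4 1 6)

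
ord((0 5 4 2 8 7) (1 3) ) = 6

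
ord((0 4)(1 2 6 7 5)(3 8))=10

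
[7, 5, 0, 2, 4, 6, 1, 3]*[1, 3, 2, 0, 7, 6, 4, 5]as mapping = [0→5, 1→6, 2→1, 3→2, 4→7, 5→4, 6→3, 7→0]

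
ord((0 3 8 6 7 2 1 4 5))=9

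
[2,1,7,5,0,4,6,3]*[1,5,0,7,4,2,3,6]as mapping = [0→0,1→5,2→6,3→2,4→1,5→4,6→3,7→7]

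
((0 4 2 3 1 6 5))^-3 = (0 1 4 6 2 5 3)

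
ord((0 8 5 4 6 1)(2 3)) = 6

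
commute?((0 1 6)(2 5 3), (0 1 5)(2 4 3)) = no:(0 1 6)(2 5 3)*(0 1 5)(2 4 3) = (0 5 2)(1 6)(3 4), (0 1 5)(2 4 3)*(0 1 6)(2 5 3) = (0 6)(1 3 5)(2 4)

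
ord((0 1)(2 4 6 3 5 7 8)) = 14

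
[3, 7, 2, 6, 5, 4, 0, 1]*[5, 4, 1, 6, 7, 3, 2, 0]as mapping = [0→6, 1→0, 2→1, 3→2, 4→3, 5→7, 6→5, 7→4]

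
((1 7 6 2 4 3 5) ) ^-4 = (1 2 5 6 3 7 4) 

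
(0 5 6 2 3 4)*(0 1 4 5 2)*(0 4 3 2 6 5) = (0 6 4 1 3)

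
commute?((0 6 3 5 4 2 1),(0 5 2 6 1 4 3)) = no:(0 6 3 5 4 2 1) * (0 5 2 6 1 4 3) = (0 1 5 3 2 4 6),(0 5 2 6 1 4 3) * (0 6 3 5 4 2 1) = (0 4 5 1 2 3 6)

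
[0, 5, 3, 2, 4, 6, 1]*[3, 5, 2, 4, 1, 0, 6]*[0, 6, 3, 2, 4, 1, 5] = [2, 0, 4, 3, 6, 5, 1]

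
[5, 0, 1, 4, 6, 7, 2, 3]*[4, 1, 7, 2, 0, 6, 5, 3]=[6, 4, 1, 0, 5, 3, 7, 2]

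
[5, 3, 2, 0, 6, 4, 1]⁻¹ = [3, 6, 2, 1, 5, 0, 4]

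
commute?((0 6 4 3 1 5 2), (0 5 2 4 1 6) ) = no:(0 6 4 3 1 5 2)*(0 5 2 4 1 6) = (1 2 5 4 3 6), (0 5 2 4 1 6)*(0 6 4 3 1 5 2) = (0 2 3 1 4 5) 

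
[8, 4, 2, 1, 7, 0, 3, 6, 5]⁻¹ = [5, 3, 2, 6, 1, 8, 7, 4, 0]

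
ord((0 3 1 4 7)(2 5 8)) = 15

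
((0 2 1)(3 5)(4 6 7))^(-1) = (0 1 2)(3 5)(4 7 6)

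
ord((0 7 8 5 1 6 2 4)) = 8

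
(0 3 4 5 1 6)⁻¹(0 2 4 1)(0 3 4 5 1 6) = (2 5 6 3)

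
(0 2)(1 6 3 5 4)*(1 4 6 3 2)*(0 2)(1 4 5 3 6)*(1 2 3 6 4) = (0 1 4 5 2 3 6)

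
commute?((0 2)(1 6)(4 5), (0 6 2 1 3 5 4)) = no:(0 2)(1 6)(4 5)*(0 6 2 1 3 5 4) = (0 1 2 6 3 5), (0 6 2 1 3 5 4)*(0 2)(1 6)(4 5) = (0 1 3 4 2 6)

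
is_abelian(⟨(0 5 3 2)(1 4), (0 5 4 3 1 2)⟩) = no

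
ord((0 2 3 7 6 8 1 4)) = 8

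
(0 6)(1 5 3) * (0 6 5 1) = (0 5 3)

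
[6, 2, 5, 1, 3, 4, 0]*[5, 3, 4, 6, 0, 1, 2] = [2, 4, 1, 3, 6, 0, 5]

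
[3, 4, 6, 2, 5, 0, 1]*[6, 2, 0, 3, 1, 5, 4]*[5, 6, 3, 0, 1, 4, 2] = [0, 6, 1, 5, 4, 2, 3]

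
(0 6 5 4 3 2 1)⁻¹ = (0 1 2 3 4 5 6)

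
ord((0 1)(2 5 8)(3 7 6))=6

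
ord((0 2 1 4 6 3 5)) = 7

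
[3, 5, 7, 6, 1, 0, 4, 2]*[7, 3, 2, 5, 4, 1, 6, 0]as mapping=[0→5, 1→1, 2→0, 3→6, 4→3, 5→7, 6→4, 7→2]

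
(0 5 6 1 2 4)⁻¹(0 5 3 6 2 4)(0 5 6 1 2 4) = (0 5 6 3 1 4)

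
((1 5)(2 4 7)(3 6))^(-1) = (1 5)(2 7 4)(3 6)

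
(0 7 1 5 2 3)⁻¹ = (0 3 2 5 1 7)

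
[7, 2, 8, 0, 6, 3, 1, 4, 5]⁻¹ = [3, 6, 1, 5, 7, 8, 4, 0, 2]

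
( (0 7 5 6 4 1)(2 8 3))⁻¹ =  (0 1 4 6 5 7)(2 3 8)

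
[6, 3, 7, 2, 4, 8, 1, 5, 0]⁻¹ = [8, 6, 3, 1, 4, 7, 0, 2, 5]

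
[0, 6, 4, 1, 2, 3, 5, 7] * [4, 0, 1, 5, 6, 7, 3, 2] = [4, 3, 6, 0, 1, 5, 7, 2]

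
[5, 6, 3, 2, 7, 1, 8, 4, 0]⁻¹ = [8, 5, 3, 2, 7, 0, 1, 4, 6]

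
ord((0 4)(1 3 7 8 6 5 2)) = 14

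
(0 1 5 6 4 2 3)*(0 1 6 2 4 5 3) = (0 6 5 2)(1 3)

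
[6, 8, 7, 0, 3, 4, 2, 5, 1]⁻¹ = [3, 8, 6, 4, 5, 7, 0, 2, 1]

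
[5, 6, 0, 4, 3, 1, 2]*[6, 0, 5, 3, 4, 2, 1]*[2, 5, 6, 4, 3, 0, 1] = [6, 5, 1, 3, 4, 2, 0]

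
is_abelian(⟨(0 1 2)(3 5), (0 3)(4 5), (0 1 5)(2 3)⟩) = no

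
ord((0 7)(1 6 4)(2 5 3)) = 6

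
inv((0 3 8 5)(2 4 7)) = (0 5 8 3)(2 7 4)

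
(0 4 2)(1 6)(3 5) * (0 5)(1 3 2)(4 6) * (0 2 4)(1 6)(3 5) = (0 1)(2 3)(4 6 5)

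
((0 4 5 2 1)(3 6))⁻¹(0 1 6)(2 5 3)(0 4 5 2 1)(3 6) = (0 3 4)(1 2 6)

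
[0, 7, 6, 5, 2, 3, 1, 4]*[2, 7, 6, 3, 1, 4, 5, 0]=[2, 0, 5, 4, 6, 3, 7, 1]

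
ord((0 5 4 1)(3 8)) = 4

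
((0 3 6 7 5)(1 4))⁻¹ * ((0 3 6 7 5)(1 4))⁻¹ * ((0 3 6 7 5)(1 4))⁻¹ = (0 6 5 3 7)(1 4)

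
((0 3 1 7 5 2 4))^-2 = (0 2 7 3 4 5 1)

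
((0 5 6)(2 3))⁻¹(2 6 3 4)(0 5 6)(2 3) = (0 2 4 3)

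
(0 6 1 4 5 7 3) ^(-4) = (0 4 3 1 7 6 5) 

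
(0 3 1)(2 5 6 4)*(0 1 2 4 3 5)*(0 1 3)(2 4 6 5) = (0 2 1 3 4 6)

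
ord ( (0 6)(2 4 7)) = 6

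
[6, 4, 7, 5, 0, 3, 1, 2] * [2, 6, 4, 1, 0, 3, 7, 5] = [7, 0, 5, 3, 2, 1, 6, 4]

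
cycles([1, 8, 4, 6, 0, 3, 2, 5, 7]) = (0 1 8 7 5 3 6 2 4)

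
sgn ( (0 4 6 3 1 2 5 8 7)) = 1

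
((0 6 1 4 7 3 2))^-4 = (0 4 2 1 3 6 7)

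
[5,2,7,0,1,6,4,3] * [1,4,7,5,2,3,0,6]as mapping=[0→3,1→7,2→6,3→1,4→4,5→0,6→2,7→5]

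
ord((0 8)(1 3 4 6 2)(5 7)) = 10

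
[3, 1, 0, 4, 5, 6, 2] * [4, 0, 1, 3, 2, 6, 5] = [3, 0, 4, 2, 6, 5, 1]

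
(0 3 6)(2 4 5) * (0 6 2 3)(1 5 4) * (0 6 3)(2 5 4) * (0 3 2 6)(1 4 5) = (1 5 3)(2 4 6)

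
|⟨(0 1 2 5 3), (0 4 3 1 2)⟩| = 360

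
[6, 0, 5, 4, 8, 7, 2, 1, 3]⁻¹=[1, 7, 6, 8, 3, 2, 0, 5, 4]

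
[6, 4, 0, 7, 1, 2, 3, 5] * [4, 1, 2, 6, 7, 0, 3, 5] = [3, 7, 4, 5, 1, 2, 6, 0]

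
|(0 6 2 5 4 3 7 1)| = 8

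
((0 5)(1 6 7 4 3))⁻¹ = (0 5)(1 3 4 7 6)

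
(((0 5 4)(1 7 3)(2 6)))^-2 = (0 5 4)(1 7 3)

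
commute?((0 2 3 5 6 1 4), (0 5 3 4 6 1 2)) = no:(0 2 3 5 6 1 4) * (0 5 3 4 6 1 2) = (1 6 2 4 5), (0 5 3 4 6 1 2) * (0 2 3 5 6 1 4) = (0 6 4 1 3)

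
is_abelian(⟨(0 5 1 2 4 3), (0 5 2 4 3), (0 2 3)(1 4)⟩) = no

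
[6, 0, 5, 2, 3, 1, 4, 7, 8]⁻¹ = [1, 5, 3, 4, 6, 2, 0, 7, 8]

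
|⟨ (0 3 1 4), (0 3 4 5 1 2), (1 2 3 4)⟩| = 720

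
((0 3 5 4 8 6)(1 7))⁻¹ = (0 6 8 4 5 3)(1 7)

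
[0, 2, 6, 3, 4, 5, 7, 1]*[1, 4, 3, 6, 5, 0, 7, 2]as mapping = [0→1, 1→3, 2→7, 3→6, 4→5, 5→0, 6→2, 7→4]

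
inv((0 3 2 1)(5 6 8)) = (0 1 2 3)(5 8 6)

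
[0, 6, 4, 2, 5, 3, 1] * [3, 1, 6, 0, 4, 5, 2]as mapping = [0→3, 1→2, 2→4, 3→6, 4→5, 5→0, 6→1]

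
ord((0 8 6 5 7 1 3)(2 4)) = 14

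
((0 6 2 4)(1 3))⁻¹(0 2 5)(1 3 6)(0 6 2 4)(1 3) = (1 2 3)(4 5 6)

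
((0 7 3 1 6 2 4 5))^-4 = (0 6)(1 5)(2 7)(3 4)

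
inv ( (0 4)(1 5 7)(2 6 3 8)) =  (0 4)(1 7 5)(2 8 3 6)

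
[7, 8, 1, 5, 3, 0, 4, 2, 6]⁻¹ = [5, 2, 7, 4, 6, 3, 8, 0, 1]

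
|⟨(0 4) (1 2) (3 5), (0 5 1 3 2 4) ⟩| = 120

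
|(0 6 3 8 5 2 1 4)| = 8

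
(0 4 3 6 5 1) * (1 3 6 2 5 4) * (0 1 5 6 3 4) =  (0 5 4 3 2 6)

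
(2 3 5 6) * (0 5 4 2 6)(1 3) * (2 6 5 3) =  (0 3 4 6 5)(1 2)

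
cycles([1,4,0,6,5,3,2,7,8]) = (0 1 4 5 3 6 2)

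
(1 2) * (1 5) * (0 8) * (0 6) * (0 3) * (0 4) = (0 8 6 3 4)(1 2 5)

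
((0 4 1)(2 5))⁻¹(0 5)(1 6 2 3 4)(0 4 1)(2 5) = (0 6 5 3 1)(2 4)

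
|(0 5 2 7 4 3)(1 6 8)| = 6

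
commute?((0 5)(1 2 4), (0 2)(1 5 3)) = no:(0 5)(1 2 4)*(0 2)(1 5 3) = (0 3 1)(2 4 5), (0 2)(1 5 3)*(0 5)(1 2 4) = (0 4 1)(2 5 3)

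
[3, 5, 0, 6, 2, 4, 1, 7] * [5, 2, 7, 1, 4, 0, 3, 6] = [1, 0, 5, 3, 7, 4, 2, 6]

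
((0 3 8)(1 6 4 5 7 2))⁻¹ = (0 8 3)(1 2 7 5 4 6)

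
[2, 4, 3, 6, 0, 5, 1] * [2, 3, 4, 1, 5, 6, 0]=[4, 5, 1, 0, 2, 6, 3]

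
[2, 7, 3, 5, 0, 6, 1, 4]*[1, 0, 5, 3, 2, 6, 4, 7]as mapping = [0→5, 1→7, 2→3, 3→6, 4→1, 5→4, 6→0, 7→2]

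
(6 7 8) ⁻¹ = (6 8 7) 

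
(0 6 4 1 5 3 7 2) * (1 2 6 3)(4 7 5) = (0 3 5 1 4 2)(6 7)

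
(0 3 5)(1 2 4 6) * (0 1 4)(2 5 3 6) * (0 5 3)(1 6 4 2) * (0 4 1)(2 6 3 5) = (0 1 5 3 4)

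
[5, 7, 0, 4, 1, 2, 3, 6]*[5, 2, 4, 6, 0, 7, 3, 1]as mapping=[0→7, 1→1, 2→5, 3→0, 4→2, 5→4, 6→6, 7→3]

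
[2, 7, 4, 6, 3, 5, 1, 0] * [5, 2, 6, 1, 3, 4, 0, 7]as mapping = [0→6, 1→7, 2→3, 3→0, 4→1, 5→4, 6→2, 7→5]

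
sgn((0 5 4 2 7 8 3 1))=-1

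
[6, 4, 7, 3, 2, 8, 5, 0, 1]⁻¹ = [7, 8, 4, 3, 1, 6, 0, 2, 5]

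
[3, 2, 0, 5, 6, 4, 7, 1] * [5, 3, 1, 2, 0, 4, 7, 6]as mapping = [0→2, 1→1, 2→5, 3→4, 4→7, 5→0, 6→6, 7→3]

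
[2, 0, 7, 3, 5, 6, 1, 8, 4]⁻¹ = [1, 6, 0, 3, 8, 4, 5, 2, 7]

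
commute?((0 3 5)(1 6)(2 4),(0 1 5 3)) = no:(0 3 5)(1 6)(2 4)*(0 1 5 3) = (1 6 5)(2 4),(0 1 5 3)*(0 3 5)(1 6)(2 4) = (0 6 1)(2 4)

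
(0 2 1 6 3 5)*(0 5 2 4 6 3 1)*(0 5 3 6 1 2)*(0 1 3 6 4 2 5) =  (0 2)(1 4 3)(5 6)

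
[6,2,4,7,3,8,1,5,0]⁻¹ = [8,6,1,4,2,7,0,3,5]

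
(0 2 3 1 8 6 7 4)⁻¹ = (0 4 7 6 8 1 3 2)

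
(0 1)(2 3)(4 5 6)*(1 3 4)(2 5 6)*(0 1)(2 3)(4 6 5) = (0 2 6)(3 4 5)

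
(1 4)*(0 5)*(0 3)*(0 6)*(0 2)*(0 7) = (0 5 3 6 2 7)(1 4)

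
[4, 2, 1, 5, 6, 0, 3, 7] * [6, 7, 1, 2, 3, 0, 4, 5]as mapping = [0→3, 1→1, 2→7, 3→0, 4→4, 5→6, 6→2, 7→5]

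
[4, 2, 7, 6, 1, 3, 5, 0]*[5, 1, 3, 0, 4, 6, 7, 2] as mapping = [0→4, 1→3, 2→2, 3→7, 4→1, 5→0, 6→6, 7→5] 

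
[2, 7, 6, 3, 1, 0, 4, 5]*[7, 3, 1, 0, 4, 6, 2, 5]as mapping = [0→1, 1→5, 2→2, 3→0, 4→3, 5→7, 6→4, 7→6]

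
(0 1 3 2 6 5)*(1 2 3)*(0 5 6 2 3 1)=(0 3 1)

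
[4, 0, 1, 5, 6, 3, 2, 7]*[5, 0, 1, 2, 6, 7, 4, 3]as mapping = [0→6, 1→5, 2→0, 3→7, 4→4, 5→2, 6→1, 7→3]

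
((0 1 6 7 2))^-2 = (0 7 1 2 6)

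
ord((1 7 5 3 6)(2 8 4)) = 15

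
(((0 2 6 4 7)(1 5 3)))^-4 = (0 2 6 4 7)(1 3 5)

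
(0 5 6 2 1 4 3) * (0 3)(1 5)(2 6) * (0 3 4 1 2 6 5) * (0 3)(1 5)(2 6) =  (0 6 1 5 2 3 4)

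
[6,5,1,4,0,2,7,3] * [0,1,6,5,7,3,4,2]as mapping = [0→4,1→3,2→1,3→7,4→0,5→6,6→2,7→5]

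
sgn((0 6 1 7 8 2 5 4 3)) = 1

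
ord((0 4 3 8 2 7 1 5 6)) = 9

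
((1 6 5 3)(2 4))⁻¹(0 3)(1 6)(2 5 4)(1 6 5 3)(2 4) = (0 1)(2 4 3)(5 6)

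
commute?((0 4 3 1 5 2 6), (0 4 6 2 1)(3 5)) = no:(0 4 3 1 5 2 6)*(0 4 6 2 1)(3 5) = (0 6 4 5 1 3), (0 4 6 2 1)(3 5)*(0 4 3 1 5 2 6) = (0 3 2 5 1 4)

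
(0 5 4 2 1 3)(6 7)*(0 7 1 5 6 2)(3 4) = (0 6 1 4)(2 5 3 7)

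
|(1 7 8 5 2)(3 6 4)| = 15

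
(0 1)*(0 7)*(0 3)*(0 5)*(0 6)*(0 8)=(0 1 7 3 5 6 8)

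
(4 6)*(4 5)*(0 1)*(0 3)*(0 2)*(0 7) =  (0 1 3 2 7)(4 6 5)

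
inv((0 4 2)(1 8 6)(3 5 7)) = (0 2 4)(1 6 8)(3 7 5)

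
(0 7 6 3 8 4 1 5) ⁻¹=(0 5 1 4 8 3 6 7) 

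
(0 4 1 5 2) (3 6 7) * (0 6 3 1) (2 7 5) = (0 4) (1 2 6 5 7) 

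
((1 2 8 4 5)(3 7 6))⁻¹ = (1 5 4 8 2)(3 6 7)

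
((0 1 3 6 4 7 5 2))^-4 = (0 4)(1 7)(2 6)(3 5)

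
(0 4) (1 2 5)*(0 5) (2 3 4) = (0 2) (1 3 4 5) 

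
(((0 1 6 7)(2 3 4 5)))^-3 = (0 1 6 7)(2 3 4 5)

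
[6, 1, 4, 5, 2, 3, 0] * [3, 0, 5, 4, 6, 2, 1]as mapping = [0→1, 1→0, 2→6, 3→2, 4→5, 5→4, 6→3]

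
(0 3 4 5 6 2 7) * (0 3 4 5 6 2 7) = (0 4 6 7 3 5 2)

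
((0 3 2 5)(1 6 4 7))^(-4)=()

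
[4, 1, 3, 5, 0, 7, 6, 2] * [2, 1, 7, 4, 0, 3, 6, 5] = [0, 1, 4, 3, 2, 5, 6, 7]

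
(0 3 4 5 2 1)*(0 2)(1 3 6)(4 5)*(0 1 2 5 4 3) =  (0 6 2)(1 5)(3 4)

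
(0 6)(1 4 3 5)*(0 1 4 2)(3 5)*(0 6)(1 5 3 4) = (1 2 6 5)(3 4)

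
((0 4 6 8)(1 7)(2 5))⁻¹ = (0 8 6 4)(1 7)(2 5)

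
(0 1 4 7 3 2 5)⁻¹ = (0 5 2 3 7 4 1)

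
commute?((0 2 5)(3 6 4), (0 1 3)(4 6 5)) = no:(0 2 5)(3 6 4) * (0 1 3)(4 6 5) = (0 2 4)(1 3 5), (0 1 3)(4 6 5) * (0 2 5)(3 6 4) = (0 1 6)(2 5 3)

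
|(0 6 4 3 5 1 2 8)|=8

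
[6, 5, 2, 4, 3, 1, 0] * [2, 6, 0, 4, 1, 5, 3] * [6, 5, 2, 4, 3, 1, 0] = [4, 1, 6, 5, 3, 0, 2]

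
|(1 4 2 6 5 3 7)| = 7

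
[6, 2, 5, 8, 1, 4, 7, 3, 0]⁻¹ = [8, 4, 1, 7, 5, 2, 0, 6, 3]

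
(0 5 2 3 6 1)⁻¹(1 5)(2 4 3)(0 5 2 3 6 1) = (0 2)(3 4 6)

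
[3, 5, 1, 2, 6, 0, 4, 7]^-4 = [3, 5, 1, 2, 4, 0, 6, 7]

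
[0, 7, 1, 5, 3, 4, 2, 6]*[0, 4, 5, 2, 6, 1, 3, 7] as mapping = [0→0, 1→7, 2→4, 3→1, 4→2, 5→6, 6→5, 7→3] 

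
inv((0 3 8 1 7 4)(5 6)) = (0 4 7 1 8 3)(5 6)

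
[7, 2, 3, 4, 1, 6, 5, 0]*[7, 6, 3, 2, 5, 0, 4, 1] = [1, 3, 2, 5, 6, 4, 0, 7]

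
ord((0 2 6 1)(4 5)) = 4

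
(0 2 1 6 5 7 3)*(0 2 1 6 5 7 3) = (0 1 5 3 2 6 7)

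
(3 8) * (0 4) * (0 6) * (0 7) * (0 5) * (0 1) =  (0 4 6 7 5 1)(3 8)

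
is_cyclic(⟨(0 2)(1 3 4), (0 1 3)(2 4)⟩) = no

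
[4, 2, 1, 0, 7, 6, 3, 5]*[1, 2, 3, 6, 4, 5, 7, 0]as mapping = [0→4, 1→3, 2→2, 3→1, 4→0, 5→7, 6→6, 7→5]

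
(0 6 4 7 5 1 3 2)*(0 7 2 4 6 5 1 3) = (0 5 3 4 2 7 1)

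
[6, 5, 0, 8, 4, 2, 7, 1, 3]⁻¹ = [2, 7, 5, 8, 4, 1, 0, 6, 3]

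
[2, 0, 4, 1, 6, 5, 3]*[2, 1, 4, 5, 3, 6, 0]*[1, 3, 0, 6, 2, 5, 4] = [2, 0, 6, 3, 1, 4, 5]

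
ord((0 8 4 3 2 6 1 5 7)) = 9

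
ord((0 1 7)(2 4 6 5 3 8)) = 6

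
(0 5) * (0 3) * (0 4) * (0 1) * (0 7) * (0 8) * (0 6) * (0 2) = (0 5 3 4 1 7 8 6 2)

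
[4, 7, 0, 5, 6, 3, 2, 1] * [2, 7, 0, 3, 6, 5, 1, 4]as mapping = [0→6, 1→4, 2→2, 3→5, 4→1, 5→3, 6→0, 7→7]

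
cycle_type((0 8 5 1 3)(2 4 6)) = 3.5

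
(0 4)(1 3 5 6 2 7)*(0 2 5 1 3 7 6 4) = (1 7 3)(2 6 5 4)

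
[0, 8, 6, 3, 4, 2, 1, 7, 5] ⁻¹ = [0, 6, 5, 3, 4, 8, 2, 7, 1] 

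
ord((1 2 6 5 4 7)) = 6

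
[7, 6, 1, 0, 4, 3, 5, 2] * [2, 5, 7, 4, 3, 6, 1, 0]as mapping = [0→0, 1→1, 2→5, 3→2, 4→3, 5→4, 6→6, 7→7]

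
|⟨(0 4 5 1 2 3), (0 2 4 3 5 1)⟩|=720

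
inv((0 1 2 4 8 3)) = (0 3 8 4 2 1)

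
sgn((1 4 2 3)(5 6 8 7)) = 1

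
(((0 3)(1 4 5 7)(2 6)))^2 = (1 5)(4 7)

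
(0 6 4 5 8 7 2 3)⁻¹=(0 3 2 7 8 5 4 6)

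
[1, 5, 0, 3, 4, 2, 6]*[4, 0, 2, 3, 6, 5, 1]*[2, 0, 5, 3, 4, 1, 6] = [2, 1, 4, 3, 6, 5, 0]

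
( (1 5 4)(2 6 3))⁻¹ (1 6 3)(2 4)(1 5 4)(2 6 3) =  (1 6)(2 5 3)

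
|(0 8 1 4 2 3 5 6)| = 8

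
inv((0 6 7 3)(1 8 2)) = (0 3 7 6)(1 2 8)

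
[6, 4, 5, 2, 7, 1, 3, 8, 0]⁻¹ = [8, 5, 3, 6, 1, 2, 0, 4, 7]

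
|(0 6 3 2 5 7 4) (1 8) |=14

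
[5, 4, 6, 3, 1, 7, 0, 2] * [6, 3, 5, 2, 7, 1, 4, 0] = [1, 7, 4, 2, 3, 0, 6, 5]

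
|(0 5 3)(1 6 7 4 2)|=15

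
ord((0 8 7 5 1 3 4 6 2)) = 9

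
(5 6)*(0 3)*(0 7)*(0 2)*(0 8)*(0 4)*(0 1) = (0 3 7 2 8 4 1)(5 6)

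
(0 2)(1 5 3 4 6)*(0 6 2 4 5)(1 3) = (0 4 2 6 3 5 1)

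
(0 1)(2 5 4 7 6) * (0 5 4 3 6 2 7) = (0 1 5 3 6 7 2 4)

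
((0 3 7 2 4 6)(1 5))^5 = (0 6 4 2 7 3)(1 5)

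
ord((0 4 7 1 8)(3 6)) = 10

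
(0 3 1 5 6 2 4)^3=(0 5 4 1 2 3 6)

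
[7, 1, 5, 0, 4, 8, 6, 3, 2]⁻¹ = [3, 1, 8, 7, 4, 2, 6, 0, 5]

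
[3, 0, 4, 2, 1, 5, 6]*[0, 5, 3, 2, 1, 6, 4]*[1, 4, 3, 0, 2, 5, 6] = [3, 1, 4, 0, 5, 6, 2]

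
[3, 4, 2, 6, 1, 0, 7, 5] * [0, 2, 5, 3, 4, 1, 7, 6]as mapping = [0→3, 1→4, 2→5, 3→7, 4→2, 5→0, 6→6, 7→1]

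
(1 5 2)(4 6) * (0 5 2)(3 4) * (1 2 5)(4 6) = (0 1 5)(3 6)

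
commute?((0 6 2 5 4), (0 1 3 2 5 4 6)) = no:(0 6 2 5 4)*(0 1 3 2 5 4 6) = (1 3 2 4)(5 6), (0 1 3 2 5 4 6)*(0 6 2 5 4) = (0 1 3 5)(2 4)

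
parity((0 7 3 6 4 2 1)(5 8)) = odd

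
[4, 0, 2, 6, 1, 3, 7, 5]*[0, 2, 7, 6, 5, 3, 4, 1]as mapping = [0→5, 1→0, 2→7, 3→4, 4→2, 5→6, 6→1, 7→3]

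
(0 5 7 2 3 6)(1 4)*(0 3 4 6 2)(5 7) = (0 7)(1 6 3 2 4)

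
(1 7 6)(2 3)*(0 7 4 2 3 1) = (0 7 6)(1 4 2)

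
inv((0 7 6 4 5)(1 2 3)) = (0 5 4 6 7)(1 3 2)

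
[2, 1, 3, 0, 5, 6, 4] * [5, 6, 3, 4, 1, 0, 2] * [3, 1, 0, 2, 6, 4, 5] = [2, 5, 6, 4, 3, 0, 1]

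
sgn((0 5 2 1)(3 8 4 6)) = 1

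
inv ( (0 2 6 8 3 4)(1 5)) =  (0 4 3 8 6 2)(1 5)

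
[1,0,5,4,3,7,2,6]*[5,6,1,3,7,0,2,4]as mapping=[0→6,1→5,2→0,3→7,4→3,5→4,6→1,7→2]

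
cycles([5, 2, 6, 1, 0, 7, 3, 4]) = (0 5 7 4)(1 2 6 3)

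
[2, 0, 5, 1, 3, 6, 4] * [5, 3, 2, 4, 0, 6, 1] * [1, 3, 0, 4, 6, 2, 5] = [0, 2, 5, 4, 6, 3, 1]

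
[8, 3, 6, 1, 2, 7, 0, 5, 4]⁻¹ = [6, 3, 4, 1, 8, 7, 2, 5, 0]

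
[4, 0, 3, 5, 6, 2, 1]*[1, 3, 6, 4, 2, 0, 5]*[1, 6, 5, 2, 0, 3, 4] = [5, 6, 0, 1, 3, 4, 2]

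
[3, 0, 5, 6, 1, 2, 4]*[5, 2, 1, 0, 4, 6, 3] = [0, 5, 6, 3, 2, 1, 4]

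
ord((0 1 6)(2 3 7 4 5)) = 15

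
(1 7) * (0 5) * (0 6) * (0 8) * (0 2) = (0 5 6 8 2) (1 7) 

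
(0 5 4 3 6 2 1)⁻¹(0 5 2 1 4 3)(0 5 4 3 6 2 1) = (0 3 6 5 4 1)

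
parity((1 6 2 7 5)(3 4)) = odd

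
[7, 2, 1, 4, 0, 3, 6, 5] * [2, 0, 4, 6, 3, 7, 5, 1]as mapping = [0→1, 1→4, 2→0, 3→3, 4→2, 5→6, 6→5, 7→7]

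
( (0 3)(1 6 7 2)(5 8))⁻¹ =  (0 3)(1 2 7 6)(5 8)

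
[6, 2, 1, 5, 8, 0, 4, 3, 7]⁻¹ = [5, 2, 1, 7, 6, 3, 0, 8, 4]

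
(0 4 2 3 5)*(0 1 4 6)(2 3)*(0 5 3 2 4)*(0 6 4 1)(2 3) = (0 4 3 2 1 6 5)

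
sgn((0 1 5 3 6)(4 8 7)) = 1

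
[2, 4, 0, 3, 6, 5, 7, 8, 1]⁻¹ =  [2, 8, 0, 3, 1, 5, 4, 6, 7]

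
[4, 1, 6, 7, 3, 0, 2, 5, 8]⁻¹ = [5, 1, 6, 4, 0, 7, 2, 3, 8]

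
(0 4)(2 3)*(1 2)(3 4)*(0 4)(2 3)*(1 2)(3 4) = (0 1 4 3 2)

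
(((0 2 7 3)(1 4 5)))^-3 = (0 2 7 3)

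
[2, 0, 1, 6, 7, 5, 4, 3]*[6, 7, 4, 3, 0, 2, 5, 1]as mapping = [0→4, 1→6, 2→7, 3→5, 4→1, 5→2, 6→0, 7→3]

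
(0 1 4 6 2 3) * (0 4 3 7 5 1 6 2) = (0 6)(1 3 4 2 7 5)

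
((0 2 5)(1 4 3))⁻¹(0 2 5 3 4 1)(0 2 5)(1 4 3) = (0 1 3 4 2 5)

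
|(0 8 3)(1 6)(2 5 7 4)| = 12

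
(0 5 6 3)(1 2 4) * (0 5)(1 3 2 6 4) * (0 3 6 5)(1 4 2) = (0 3)(1 5 2 4 6)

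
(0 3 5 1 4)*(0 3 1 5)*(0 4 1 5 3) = (0 5 3 4)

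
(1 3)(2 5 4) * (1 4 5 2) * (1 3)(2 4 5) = (2 4 3 5)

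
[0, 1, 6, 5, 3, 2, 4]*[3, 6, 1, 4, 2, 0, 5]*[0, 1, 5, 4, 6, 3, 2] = [4, 2, 3, 0, 6, 1, 5]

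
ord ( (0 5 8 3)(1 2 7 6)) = 4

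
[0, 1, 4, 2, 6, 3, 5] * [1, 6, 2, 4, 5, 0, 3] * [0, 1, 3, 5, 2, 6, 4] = [1, 4, 6, 3, 5, 2, 0]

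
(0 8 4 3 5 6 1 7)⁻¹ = (0 7 1 6 5 3 4 8)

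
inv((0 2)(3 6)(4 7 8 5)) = (0 2)(3 6)(4 5 8 7)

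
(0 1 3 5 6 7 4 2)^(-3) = (0 7 3 2 6 1 4 5)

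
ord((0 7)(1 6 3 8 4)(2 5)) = 10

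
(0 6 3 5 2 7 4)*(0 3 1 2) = (0 6 1 2 7 4 3 5)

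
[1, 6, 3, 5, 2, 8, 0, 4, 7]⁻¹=[6, 0, 4, 2, 7, 3, 1, 8, 5]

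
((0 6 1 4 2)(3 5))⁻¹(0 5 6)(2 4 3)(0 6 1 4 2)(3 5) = (0 2 5)(1 6 3)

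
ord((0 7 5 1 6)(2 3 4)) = 15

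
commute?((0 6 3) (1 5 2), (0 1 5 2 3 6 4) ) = no:(0 6 3) (1 5 2)*(0 1 5 2 3 6 4) = (0 4) (1 2 5 3), (0 1 5 2 3 6 4)*(0 6 3) (1 5 2) = (0 5 1 2) (4 6) 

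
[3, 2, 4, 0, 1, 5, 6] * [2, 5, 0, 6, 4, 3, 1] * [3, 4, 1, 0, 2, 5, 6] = [6, 3, 2, 1, 5, 0, 4]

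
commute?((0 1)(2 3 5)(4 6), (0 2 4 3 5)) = no:(0 1)(2 3 5)(4 6)*(0 2 4 3 5) = (0 1 2 5 4 6 3), (0 2 4 3 5)*(0 1)(2 3 5)(4 6) = (0 3 2 6 4 5 1)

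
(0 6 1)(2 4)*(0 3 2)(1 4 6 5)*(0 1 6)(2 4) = (0 5 6 2)(1 3 4)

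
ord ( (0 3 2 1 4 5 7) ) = 7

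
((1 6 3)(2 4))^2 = (1 3 6)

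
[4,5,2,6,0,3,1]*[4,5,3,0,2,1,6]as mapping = [0→2,1→1,2→3,3→6,4→4,5→0,6→5]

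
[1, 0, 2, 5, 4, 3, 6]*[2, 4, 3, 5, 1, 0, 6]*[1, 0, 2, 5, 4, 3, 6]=[4, 2, 5, 1, 0, 3, 6] 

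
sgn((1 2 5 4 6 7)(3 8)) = 1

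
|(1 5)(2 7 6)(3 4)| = 6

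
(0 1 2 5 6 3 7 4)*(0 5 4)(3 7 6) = (0 1 2 4 5 3 6 7)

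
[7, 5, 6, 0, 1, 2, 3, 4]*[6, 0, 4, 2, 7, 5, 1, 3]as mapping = [0→3, 1→5, 2→1, 3→6, 4→0, 5→4, 6→2, 7→7]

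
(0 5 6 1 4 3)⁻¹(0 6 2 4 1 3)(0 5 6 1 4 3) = (0 5 1 2 3 4)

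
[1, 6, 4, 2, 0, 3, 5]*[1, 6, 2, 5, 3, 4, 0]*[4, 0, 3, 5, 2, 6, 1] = [1, 4, 5, 3, 0, 6, 2]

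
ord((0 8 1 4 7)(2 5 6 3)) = 20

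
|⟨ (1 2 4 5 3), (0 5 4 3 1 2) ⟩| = 720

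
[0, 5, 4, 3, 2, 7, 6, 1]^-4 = [0, 7, 2, 3, 4, 1, 6, 5]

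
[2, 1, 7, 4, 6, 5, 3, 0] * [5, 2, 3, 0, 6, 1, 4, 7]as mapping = [0→3, 1→2, 2→7, 3→6, 4→4, 5→1, 6→0, 7→5]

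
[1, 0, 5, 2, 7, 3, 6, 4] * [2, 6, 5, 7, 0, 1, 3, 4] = [6, 2, 1, 5, 4, 7, 3, 0]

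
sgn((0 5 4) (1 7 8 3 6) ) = 1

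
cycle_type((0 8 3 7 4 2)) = 6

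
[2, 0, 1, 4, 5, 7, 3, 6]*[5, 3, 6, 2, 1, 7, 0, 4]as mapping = [0→6, 1→5, 2→3, 3→1, 4→7, 5→4, 6→2, 7→0]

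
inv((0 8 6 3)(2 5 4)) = (0 3 6 8)(2 4 5)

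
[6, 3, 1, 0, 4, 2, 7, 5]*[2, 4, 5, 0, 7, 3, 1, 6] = [1, 0, 4, 2, 7, 5, 6, 3]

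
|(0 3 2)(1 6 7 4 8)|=15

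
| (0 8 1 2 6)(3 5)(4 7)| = 10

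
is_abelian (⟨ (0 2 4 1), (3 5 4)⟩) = no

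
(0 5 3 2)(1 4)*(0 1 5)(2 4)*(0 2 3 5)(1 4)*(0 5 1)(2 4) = (0 4 5 1 3)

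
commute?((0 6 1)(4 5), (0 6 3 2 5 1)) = no:(0 6 1)(4 5) * (0 6 3 2 5 1) = (0 3 2 5 4 1 6), (0 6 3 2 5 1) * (0 6 1)(4 5) = (0 1 6 3 2 4 5)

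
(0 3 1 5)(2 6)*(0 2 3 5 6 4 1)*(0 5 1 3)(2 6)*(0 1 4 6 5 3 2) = (0 4 2 6 1)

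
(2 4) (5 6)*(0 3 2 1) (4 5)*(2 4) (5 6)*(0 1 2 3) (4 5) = (2 6 3 5 4) 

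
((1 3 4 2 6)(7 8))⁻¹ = (1 6 2 4 3)(7 8)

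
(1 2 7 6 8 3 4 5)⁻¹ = (1 5 4 3 8 6 7 2)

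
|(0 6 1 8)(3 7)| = 4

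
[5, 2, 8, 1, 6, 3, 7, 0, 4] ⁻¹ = [7, 3, 1, 5, 8, 0, 4, 6, 2] 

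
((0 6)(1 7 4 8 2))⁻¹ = (0 6)(1 2 8 4 7)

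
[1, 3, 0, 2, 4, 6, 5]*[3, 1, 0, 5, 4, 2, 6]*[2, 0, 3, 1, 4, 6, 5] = [0, 6, 1, 2, 4, 5, 3]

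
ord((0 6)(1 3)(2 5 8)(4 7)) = 6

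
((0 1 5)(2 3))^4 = (0 1 5)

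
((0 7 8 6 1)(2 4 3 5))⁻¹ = (0 1 6 8 7)(2 5 3 4)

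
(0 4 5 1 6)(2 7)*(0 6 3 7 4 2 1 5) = (0 2 4)(1 3 7)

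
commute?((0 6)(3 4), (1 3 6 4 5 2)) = no:(0 6)(3 4)*(1 3 6 4 5 2) = (0 4 6)(1 3 5 2), (1 3 6 4 5 2)*(0 6)(3 4) = (0 6 3)(1 4 5 2)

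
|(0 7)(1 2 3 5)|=4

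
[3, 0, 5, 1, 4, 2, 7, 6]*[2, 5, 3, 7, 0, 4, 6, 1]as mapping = [0→7, 1→2, 2→4, 3→5, 4→0, 5→3, 6→1, 7→6]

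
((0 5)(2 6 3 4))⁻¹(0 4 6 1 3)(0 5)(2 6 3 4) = (1 4 5 2 3)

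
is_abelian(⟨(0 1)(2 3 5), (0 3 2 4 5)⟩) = no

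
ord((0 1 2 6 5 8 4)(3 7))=14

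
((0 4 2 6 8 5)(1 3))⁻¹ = (0 5 8 6 2 4)(1 3)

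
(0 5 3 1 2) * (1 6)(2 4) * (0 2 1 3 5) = (1 4)(3 6)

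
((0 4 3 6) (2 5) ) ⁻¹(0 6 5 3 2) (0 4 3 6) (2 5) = (0 2 6 5 4) 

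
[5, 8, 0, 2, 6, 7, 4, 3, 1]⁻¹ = [2, 8, 3, 7, 6, 0, 4, 5, 1]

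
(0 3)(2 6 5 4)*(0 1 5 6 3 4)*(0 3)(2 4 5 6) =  (0 5 3 1 6 2)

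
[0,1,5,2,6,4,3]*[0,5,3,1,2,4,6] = [0,5,4,3,6,2,1]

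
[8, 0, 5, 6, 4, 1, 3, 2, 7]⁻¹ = [1, 5, 7, 6, 4, 2, 3, 8, 0]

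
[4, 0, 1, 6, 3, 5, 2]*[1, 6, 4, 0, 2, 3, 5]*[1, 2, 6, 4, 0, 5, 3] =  [6, 2, 3, 5, 1, 4, 0]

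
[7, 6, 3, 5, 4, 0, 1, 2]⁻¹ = [5, 6, 7, 2, 4, 3, 1, 0]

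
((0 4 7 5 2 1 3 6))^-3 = (0 1 7 6 2 4 3 5)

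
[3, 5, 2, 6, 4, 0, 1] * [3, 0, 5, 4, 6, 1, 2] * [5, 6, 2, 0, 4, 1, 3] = [4, 6, 1, 2, 3, 0, 5]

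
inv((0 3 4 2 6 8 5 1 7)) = (0 7 1 5 8 6 2 4 3)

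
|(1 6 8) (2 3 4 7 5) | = 15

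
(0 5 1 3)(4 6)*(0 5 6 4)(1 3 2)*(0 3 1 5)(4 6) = (0 4 6 3)(1 2 5)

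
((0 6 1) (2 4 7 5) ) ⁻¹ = (0 1 6) (2 5 7 4) 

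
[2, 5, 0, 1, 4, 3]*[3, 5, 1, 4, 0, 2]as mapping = [0→1, 1→2, 2→3, 3→5, 4→0, 5→4]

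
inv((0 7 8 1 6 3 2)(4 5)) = (0 2 3 6 1 8 7)(4 5)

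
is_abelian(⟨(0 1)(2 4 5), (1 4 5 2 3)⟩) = no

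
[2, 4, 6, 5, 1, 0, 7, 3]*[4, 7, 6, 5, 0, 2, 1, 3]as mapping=[0→6, 1→0, 2→1, 3→2, 4→7, 5→4, 6→3, 7→5]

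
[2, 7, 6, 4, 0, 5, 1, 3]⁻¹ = [4, 6, 0, 7, 3, 5, 2, 1]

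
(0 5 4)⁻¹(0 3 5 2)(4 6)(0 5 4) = (0 6)(2 5 3 4)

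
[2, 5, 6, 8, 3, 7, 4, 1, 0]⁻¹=[8, 7, 0, 4, 6, 1, 2, 5, 3]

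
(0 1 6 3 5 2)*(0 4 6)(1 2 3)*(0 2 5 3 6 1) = (0 5 6)(1 2 4)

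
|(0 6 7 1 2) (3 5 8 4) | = 20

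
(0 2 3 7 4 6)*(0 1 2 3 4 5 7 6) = (0 3 6 1 2 4)(5 7)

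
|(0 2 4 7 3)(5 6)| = 10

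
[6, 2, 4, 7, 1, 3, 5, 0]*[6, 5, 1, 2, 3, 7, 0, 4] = [0, 1, 3, 4, 5, 2, 7, 6]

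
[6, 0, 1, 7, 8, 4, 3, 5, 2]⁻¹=[1, 2, 8, 6, 5, 7, 0, 3, 4]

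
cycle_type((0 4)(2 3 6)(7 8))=2^2.3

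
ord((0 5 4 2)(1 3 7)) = 12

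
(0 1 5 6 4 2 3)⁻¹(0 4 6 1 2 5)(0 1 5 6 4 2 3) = (1 2 4 5 3 6)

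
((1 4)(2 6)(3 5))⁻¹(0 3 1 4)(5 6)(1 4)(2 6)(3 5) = (0 5 4 1)(2 3)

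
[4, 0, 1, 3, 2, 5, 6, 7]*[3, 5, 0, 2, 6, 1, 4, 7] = [6, 3, 5, 2, 0, 1, 4, 7]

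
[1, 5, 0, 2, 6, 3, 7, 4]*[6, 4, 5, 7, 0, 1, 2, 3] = [4, 1, 6, 5, 2, 7, 3, 0]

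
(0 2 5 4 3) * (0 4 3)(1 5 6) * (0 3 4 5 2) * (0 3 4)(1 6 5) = (0 3 1 2 5)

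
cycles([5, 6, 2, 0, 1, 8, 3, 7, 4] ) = (0 5 8 4 1 6 3)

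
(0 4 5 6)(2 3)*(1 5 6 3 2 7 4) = (0 1 5 3 7 4 6)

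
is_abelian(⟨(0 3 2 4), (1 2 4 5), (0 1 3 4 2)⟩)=no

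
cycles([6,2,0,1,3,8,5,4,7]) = (0 6 5 8 7 4 3 1 2)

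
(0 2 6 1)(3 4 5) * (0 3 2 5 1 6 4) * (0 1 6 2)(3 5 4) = (0 4 6 2 3 1 5)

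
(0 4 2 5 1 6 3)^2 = (0 2 1 3 4 5 6)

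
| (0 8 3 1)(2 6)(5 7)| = 4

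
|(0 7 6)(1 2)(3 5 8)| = 6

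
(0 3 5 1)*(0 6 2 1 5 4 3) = (1 6 2)(3 4)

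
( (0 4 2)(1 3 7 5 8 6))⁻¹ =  (0 2 4)(1 6 8 5 7 3)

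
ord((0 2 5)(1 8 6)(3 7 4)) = 3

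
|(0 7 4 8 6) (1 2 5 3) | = 20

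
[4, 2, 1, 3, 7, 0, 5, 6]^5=[0, 2, 1, 3, 4, 5, 6, 7]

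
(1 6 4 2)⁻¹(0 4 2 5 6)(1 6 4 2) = (0 2 1 5 4)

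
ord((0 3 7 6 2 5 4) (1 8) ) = 14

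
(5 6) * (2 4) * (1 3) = (1 3)(2 4)(5 6)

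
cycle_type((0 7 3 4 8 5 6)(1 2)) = 2.7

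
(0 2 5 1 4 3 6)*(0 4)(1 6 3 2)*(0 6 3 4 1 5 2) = (0 5 3 4)(1 6)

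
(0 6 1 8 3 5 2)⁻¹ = (0 2 5 3 8 1 6)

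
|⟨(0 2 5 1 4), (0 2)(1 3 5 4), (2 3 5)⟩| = 360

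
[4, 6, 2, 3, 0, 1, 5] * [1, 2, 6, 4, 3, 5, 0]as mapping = [0→3, 1→0, 2→6, 3→4, 4→1, 5→2, 6→5]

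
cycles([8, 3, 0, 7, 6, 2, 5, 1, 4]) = (0 8 4 6 5 2)(1 3 7)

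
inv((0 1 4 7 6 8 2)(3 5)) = (0 2 8 6 7 4 1)(3 5)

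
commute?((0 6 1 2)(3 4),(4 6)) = no:(0 6 1 2)(3 4)*(4 6) = (0 4 3 6 1 2),(4 6)*(0 6 1 2)(3 4) = (0 6 3 4 1 2)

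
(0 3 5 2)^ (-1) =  (0 2 5 3)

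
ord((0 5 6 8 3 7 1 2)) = 8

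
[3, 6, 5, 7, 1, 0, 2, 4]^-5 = [4, 5, 3, 1, 2, 7, 0, 6]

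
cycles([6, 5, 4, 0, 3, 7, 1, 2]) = (0 6 1 5 7 2 4 3)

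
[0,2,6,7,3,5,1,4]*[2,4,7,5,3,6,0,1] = [2,7,0,1,5,6,4,3]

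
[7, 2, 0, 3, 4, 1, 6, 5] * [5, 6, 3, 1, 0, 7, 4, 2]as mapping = [0→2, 1→3, 2→5, 3→1, 4→0, 5→6, 6→4, 7→7]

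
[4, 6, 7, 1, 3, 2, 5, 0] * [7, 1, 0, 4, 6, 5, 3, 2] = [6, 3, 2, 1, 4, 0, 5, 7]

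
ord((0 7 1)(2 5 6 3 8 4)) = 6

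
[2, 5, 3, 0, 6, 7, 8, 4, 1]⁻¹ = [3, 8, 0, 2, 7, 1, 4, 5, 6]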